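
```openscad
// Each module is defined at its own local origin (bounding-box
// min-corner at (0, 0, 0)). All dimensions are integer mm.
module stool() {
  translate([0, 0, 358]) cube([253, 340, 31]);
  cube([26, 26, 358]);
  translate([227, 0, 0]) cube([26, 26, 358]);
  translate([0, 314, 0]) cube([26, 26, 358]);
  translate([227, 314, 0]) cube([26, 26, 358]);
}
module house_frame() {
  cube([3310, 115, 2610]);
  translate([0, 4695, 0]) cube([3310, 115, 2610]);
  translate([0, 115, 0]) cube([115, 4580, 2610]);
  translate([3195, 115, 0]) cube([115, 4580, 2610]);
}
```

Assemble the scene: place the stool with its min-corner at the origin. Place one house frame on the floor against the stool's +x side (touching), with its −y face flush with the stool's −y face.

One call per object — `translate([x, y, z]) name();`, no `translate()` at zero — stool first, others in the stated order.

stool();
translate([253, 0, 0]) house_frame();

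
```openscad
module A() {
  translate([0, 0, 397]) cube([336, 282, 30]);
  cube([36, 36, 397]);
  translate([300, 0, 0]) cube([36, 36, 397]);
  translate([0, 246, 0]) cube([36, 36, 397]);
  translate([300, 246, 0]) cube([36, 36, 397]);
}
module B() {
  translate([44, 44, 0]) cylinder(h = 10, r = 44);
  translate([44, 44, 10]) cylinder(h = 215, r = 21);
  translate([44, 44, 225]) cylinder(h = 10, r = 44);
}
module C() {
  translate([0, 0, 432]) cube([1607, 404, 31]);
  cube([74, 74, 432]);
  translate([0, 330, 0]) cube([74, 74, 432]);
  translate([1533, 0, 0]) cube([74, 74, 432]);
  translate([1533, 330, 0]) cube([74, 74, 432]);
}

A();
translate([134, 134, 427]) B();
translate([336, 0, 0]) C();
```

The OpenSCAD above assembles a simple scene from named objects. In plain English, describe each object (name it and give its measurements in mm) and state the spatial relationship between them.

A is a simple wooden stool: a rectangular seat 336 mm (x) by 282 mm (y), 30 mm thick, top face at z = 427 mm, on four square legs, each 36×36 mm in cross-section. The legs rest on z = 0, each flush with a corner of the seat.

B is a spool: two coaxial disc flanges of radius 44 mm and thickness 10 mm, joined by a core cylinder of radius 21 mm and height 215 mm. The lower flange rests on z = 0 and the three cylinders share a vertical axis.

C is a bench: a 1607×404 mm seat slab, 31 mm thick, top at z = 463 mm, on four 74×74 mm square legs flush with the seat corners and standing on z = 0.

The spool is on top of the stool. The bench is against the stool's +x side, with their −y faces flush.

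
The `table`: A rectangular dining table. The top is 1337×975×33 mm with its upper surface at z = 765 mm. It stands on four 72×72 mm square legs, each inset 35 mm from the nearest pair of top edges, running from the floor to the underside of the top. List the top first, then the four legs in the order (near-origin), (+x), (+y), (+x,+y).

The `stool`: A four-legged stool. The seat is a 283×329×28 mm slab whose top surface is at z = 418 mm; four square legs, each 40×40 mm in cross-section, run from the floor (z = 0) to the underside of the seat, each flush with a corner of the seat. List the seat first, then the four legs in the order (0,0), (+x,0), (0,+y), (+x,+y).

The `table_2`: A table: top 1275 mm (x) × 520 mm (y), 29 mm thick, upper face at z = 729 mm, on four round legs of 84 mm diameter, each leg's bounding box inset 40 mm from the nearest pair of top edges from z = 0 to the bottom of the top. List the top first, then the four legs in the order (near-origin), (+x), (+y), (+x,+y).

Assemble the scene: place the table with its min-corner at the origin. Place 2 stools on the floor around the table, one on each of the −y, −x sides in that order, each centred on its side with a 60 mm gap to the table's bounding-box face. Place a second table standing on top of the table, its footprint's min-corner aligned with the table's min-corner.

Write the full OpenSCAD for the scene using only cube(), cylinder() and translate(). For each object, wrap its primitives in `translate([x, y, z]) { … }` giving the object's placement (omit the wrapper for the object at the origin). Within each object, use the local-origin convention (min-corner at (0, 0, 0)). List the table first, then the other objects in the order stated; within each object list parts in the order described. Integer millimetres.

translate([0, 0, 732]) cube([1337, 975, 33]);
translate([35, 35, 0]) cube([72, 72, 732]);
translate([1230, 35, 0]) cube([72, 72, 732]);
translate([35, 868, 0]) cube([72, 72, 732]);
translate([1230, 868, 0]) cube([72, 72, 732]);
translate([527, -389, 0]) {
  translate([0, 0, 390]) cube([283, 329, 28]);
  cube([40, 40, 390]);
  translate([243, 0, 0]) cube([40, 40, 390]);
  translate([0, 289, 0]) cube([40, 40, 390]);
  translate([243, 289, 0]) cube([40, 40, 390]);
}
translate([-343, 323, 0]) {
  translate([0, 0, 390]) cube([283, 329, 28]);
  cube([40, 40, 390]);
  translate([243, 0, 0]) cube([40, 40, 390]);
  translate([0, 289, 0]) cube([40, 40, 390]);
  translate([243, 289, 0]) cube([40, 40, 390]);
}
translate([0, 0, 765]) {
  translate([0, 0, 700]) cube([1275, 520, 29]);
  translate([82, 82, 0]) cylinder(h = 700, r = 42);
  translate([1193, 82, 0]) cylinder(h = 700, r = 42);
  translate([82, 438, 0]) cylinder(h = 700, r = 42);
  translate([1193, 438, 0]) cylinder(h = 700, r = 42);
}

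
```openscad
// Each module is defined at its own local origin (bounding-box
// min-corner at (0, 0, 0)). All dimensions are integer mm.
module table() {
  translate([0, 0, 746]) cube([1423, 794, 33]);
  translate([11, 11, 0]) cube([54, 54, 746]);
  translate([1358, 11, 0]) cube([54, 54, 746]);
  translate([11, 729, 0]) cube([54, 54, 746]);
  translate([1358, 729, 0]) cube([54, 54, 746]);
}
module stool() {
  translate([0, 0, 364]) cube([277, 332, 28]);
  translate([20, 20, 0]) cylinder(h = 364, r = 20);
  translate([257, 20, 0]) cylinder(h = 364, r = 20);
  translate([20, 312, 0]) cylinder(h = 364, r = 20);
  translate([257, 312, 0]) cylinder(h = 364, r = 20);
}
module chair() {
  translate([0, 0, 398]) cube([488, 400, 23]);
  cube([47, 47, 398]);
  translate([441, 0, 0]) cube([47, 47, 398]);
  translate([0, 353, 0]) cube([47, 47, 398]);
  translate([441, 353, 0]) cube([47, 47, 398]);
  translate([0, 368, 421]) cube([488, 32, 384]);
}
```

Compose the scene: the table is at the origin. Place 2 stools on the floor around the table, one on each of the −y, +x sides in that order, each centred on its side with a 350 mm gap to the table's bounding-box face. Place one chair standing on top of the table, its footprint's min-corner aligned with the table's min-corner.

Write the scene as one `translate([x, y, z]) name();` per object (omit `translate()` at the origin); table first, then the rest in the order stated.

table();
translate([573, -682, 0]) stool();
translate([1773, 231, 0]) stool();
translate([0, 0, 779]) chair();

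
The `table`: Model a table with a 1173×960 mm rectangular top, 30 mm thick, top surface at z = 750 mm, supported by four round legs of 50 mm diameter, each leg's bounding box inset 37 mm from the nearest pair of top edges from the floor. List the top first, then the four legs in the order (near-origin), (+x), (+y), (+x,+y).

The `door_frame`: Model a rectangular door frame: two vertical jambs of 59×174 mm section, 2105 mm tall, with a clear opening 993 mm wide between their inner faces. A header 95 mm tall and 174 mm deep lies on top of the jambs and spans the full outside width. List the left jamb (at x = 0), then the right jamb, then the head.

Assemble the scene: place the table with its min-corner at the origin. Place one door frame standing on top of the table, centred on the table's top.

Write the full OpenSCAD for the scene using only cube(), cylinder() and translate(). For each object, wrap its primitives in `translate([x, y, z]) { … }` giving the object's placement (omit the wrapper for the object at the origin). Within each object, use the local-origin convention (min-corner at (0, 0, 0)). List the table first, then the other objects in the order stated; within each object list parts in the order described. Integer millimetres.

translate([0, 0, 720]) cube([1173, 960, 30]);
translate([62, 62, 0]) cylinder(h = 720, r = 25);
translate([1111, 62, 0]) cylinder(h = 720, r = 25);
translate([62, 898, 0]) cylinder(h = 720, r = 25);
translate([1111, 898, 0]) cylinder(h = 720, r = 25);
translate([31, 393, 750]) {
  cube([59, 174, 2105]);
  translate([1052, 0, 0]) cube([59, 174, 2105]);
  translate([0, 0, 2105]) cube([1111, 174, 95]);
}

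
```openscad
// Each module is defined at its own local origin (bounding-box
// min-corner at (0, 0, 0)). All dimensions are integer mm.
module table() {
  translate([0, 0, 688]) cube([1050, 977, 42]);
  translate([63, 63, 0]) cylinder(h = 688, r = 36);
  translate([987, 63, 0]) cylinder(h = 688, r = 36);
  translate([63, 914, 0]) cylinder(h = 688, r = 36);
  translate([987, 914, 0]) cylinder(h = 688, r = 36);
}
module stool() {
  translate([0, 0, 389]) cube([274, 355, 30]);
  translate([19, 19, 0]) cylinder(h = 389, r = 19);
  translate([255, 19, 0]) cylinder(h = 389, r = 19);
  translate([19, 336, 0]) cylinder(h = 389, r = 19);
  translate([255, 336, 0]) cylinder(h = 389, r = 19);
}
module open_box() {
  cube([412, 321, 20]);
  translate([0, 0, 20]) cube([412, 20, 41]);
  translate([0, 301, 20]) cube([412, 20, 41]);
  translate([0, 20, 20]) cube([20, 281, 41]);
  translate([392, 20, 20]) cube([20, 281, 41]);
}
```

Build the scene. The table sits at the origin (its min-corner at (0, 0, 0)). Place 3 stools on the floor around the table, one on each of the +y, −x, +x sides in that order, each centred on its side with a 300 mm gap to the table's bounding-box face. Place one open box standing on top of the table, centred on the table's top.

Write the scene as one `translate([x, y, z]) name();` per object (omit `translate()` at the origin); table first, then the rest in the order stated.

table();
translate([388, 1277, 0]) stool();
translate([-574, 311, 0]) stool();
translate([1350, 311, 0]) stool();
translate([319, 328, 730]) open_box();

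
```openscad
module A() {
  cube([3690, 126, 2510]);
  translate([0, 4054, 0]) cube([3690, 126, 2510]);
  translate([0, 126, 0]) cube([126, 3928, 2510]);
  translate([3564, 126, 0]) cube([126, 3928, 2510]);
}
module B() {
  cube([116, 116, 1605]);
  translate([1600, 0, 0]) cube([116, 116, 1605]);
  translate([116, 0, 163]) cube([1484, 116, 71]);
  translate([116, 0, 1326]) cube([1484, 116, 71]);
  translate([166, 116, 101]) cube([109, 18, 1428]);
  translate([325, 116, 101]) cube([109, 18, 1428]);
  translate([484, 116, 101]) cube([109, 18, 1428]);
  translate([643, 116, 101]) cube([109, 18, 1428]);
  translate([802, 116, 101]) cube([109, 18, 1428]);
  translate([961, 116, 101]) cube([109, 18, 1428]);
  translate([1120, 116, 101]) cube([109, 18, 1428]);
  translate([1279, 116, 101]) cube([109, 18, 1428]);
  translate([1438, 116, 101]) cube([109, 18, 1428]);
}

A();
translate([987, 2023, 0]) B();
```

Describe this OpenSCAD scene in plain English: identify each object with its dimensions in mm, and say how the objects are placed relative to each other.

A is a box-shaped house frame (walls only): outside footprint 3690×4180 mm, wall height 2510 mm, wall thickness 126 mm. The two y-facing walls run the full x-width; the two x-facing walls fit between the inner faces of the y-facing walls.

B is a fence section. Two 116×116 mm posts, 1605 mm tall, stand on the floor with a clear span of 1484 mm between their inner faces. Two horizontal rails of 116×71 mm section span the gap between the posts with their undersides at z = 163 mm and z = 1326 mm, flush with the posts' −y face. 9 pickets, each 109 mm wide, 18 mm thick and 1428 mm tall, are fixed to the +y face of the rails with their bottoms at z = 101 mm, evenly spaced across the span with equal gaps (rounded down to the nearest mm) at the −x end and between each pair — any rounding remainder accumulates at the +x end.

The fence section sits inside the house frame, centred.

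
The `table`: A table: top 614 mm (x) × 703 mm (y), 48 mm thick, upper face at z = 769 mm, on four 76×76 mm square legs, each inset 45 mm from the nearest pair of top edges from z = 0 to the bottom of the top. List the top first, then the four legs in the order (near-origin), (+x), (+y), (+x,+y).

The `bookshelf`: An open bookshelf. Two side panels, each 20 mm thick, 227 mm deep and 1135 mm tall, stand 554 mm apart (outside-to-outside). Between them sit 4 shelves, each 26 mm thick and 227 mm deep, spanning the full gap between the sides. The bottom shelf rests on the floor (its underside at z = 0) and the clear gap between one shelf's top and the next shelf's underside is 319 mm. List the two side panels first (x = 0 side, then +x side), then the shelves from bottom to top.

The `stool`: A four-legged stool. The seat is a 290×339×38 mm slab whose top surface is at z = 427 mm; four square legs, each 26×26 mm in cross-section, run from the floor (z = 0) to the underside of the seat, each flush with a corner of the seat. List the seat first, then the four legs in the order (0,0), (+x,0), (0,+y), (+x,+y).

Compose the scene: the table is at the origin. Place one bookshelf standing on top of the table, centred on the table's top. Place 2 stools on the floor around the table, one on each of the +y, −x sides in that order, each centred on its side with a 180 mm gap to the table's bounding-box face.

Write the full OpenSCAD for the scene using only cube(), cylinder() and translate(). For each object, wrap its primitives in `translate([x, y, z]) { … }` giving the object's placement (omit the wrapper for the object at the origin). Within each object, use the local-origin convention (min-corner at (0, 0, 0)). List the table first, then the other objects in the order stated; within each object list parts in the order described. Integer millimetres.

translate([0, 0, 721]) cube([614, 703, 48]);
translate([45, 45, 0]) cube([76, 76, 721]);
translate([493, 45, 0]) cube([76, 76, 721]);
translate([45, 582, 0]) cube([76, 76, 721]);
translate([493, 582, 0]) cube([76, 76, 721]);
translate([30, 238, 769]) {
  cube([20, 227, 1135]);
  translate([534, 0, 0]) cube([20, 227, 1135]);
  translate([20, 0, 0]) cube([514, 227, 26]);
  translate([20, 0, 345]) cube([514, 227, 26]);
  translate([20, 0, 690]) cube([514, 227, 26]);
  translate([20, 0, 1035]) cube([514, 227, 26]);
}
translate([162, 883, 0]) {
  translate([0, 0, 389]) cube([290, 339, 38]);
  cube([26, 26, 389]);
  translate([264, 0, 0]) cube([26, 26, 389]);
  translate([0, 313, 0]) cube([26, 26, 389]);
  translate([264, 313, 0]) cube([26, 26, 389]);
}
translate([-470, 182, 0]) {
  translate([0, 0, 389]) cube([290, 339, 38]);
  cube([26, 26, 389]);
  translate([264, 0, 0]) cube([26, 26, 389]);
  translate([0, 313, 0]) cube([26, 26, 389]);
  translate([264, 313, 0]) cube([26, 26, 389]);
}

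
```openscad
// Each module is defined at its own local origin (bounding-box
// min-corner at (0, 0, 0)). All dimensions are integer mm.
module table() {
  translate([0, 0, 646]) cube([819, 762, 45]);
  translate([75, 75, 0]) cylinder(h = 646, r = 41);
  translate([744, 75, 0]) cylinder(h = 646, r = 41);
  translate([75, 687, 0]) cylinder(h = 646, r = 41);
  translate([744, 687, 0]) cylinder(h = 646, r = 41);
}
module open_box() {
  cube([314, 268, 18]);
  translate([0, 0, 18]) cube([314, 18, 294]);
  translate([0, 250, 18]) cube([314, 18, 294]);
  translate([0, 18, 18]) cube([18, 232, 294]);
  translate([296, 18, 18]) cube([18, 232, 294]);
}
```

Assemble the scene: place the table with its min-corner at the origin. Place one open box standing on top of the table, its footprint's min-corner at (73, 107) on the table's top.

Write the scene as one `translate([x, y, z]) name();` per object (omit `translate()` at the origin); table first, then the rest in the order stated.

table();
translate([73, 107, 691]) open_box();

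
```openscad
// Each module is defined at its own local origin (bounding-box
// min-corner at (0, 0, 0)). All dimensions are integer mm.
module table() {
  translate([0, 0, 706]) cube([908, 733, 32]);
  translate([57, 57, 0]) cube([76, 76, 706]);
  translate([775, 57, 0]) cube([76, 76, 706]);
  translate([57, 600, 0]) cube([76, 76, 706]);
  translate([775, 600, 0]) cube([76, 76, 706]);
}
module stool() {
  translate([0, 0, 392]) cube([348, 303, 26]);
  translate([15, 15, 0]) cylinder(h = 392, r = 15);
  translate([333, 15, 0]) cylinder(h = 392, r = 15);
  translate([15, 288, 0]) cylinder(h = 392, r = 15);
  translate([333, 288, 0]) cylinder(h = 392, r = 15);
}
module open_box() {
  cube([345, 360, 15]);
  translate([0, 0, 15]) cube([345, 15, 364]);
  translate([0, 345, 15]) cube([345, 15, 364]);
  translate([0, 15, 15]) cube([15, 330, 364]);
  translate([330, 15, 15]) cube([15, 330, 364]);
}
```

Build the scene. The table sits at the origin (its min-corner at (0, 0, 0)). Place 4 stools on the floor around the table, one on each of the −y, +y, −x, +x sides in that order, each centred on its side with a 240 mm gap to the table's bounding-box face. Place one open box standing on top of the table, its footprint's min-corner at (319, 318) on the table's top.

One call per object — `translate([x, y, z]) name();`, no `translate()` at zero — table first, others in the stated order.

table();
translate([280, -543, 0]) stool();
translate([280, 973, 0]) stool();
translate([-588, 215, 0]) stool();
translate([1148, 215, 0]) stool();
translate([319, 318, 738]) open_box();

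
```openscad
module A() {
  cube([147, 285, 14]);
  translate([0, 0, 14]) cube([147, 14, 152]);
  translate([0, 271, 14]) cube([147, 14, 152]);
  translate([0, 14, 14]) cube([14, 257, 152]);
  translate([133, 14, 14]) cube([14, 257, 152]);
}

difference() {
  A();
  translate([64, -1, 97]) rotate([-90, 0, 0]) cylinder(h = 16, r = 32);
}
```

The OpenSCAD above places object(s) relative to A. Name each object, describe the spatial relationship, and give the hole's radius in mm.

The subtracted cylinder has r = 32 mm.

A is an open box. The open box has a circular hole through its front wall. The hole's radius is 32 mm.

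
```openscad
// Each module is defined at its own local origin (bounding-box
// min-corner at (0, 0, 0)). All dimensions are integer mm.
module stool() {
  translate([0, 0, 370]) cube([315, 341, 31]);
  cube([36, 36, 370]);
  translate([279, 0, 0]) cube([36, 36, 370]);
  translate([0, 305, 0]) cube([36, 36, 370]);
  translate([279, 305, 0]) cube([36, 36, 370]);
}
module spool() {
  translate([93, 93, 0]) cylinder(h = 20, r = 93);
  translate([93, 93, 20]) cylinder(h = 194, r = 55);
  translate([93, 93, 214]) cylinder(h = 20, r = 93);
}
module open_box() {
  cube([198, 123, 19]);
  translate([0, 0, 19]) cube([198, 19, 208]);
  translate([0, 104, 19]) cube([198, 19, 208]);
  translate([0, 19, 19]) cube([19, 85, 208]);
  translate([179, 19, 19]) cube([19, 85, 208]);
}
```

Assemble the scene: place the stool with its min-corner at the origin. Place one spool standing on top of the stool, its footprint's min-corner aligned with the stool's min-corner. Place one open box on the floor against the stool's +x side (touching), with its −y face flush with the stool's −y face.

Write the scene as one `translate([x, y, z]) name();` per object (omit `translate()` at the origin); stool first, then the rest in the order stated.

stool();
translate([0, 0, 401]) spool();
translate([315, 0, 0]) open_box();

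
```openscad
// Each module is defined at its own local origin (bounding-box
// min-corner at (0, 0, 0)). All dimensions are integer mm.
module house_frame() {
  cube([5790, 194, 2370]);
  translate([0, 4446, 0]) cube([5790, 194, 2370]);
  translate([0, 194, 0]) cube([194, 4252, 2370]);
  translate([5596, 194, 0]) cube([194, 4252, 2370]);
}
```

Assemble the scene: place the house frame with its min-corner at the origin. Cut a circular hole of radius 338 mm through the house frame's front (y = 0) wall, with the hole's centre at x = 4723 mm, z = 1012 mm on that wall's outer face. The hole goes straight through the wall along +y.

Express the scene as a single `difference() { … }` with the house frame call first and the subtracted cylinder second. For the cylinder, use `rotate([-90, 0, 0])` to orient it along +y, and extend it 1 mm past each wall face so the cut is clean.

difference() {
  house_frame();
  translate([4723, -1, 1012]) rotate([-90, 0, 0]) cylinder(h = 196, r = 338);
}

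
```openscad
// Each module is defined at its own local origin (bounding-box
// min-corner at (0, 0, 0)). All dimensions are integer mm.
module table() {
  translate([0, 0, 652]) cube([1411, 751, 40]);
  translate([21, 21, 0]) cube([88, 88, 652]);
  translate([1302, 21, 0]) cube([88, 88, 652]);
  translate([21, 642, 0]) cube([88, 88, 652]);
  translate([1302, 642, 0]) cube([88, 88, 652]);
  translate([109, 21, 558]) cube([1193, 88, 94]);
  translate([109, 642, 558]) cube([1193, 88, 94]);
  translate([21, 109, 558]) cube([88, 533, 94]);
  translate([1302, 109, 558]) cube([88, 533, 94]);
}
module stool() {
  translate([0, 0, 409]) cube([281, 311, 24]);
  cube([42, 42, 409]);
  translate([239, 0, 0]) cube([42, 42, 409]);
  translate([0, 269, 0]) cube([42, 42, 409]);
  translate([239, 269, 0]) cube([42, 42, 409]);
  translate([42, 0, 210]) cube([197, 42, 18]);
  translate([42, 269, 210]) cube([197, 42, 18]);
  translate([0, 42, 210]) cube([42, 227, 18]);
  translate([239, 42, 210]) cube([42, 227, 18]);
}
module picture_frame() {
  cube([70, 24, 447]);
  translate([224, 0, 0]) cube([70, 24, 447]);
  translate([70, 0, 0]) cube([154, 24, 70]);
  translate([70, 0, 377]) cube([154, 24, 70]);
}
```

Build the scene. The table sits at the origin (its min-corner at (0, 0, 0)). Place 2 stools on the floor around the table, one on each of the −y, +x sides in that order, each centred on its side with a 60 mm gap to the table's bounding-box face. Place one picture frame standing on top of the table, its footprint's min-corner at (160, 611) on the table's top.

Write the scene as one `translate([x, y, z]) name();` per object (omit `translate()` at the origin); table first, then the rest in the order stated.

table();
translate([565, -371, 0]) stool();
translate([1471, 220, 0]) stool();
translate([160, 611, 692]) picture_frame();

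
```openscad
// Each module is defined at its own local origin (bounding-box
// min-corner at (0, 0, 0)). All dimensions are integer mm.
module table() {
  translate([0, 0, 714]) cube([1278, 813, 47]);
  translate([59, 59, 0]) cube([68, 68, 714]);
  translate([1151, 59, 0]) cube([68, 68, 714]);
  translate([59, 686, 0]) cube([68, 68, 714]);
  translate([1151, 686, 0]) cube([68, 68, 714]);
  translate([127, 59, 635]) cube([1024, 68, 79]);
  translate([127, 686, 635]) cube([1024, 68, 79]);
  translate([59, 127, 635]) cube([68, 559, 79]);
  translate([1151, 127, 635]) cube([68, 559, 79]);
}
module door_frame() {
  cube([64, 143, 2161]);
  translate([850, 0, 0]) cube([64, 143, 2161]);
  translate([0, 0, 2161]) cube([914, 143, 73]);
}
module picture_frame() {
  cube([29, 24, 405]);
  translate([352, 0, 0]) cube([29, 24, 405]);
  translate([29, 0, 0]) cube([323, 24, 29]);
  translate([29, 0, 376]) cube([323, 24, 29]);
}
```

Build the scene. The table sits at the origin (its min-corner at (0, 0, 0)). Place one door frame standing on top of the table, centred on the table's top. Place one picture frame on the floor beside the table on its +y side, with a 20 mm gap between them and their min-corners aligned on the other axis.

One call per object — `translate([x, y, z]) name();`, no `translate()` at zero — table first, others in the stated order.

table();
translate([182, 335, 761]) door_frame();
translate([0, 833, 0]) picture_frame();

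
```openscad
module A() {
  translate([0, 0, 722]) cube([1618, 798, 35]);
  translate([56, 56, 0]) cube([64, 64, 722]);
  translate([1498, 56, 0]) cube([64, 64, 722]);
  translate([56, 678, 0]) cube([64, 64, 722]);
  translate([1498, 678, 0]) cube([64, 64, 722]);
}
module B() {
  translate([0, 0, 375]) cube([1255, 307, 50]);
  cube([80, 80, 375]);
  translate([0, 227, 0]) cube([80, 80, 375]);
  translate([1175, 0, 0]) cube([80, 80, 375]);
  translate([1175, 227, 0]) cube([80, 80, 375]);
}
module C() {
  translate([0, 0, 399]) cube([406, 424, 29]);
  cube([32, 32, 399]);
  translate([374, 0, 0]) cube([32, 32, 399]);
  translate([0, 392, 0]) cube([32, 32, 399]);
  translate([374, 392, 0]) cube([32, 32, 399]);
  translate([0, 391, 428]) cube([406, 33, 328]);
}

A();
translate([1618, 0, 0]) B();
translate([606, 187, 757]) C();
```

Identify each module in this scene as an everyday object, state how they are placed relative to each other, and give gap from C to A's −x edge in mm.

The chair's min-x is at 606; the table's min-x is 0; gap = 606 mm.

A is a table. B is a bench. C is a chair. The bench is against the table's +x side, with their −y faces flush. The chair is on top of the table, centred. The gap from the chair to the table's −x edge is 606 mm.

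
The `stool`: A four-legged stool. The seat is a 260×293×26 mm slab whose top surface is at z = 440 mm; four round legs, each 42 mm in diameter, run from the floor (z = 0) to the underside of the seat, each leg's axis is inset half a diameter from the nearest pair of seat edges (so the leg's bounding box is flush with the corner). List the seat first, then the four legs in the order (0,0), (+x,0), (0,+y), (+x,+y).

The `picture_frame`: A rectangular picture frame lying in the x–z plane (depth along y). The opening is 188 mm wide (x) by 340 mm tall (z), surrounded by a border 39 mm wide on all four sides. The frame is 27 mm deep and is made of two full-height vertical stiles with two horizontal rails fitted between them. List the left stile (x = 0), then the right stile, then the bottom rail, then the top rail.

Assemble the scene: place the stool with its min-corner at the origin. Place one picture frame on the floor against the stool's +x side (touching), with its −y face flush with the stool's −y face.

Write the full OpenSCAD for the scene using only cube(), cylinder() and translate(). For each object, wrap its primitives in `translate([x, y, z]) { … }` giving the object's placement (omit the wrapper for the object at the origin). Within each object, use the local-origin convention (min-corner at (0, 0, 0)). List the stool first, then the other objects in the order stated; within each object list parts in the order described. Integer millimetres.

translate([0, 0, 414]) cube([260, 293, 26]);
translate([21, 21, 0]) cylinder(h = 414, r = 21);
translate([239, 21, 0]) cylinder(h = 414, r = 21);
translate([21, 272, 0]) cylinder(h = 414, r = 21);
translate([239, 272, 0]) cylinder(h = 414, r = 21);
translate([260, 0, 0]) {
  cube([39, 27, 418]);
  translate([227, 0, 0]) cube([39, 27, 418]);
  translate([39, 0, 0]) cube([188, 27, 39]);
  translate([39, 0, 379]) cube([188, 27, 39]);
}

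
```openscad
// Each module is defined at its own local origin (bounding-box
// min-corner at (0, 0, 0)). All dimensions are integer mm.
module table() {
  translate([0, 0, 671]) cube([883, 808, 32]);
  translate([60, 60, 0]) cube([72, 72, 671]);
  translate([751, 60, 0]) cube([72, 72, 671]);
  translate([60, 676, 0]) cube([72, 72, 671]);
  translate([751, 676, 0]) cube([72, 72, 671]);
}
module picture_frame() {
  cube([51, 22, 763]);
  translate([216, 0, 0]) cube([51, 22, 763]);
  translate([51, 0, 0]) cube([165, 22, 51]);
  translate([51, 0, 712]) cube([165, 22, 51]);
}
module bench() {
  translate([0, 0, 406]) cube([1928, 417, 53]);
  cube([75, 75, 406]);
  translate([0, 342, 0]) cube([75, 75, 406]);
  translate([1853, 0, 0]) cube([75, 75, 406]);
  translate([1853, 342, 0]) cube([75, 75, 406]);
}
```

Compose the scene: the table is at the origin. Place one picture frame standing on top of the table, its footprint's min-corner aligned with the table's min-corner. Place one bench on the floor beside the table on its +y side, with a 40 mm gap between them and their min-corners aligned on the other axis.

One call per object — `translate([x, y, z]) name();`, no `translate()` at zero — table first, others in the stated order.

table();
translate([0, 0, 703]) picture_frame();
translate([0, 848, 0]) bench();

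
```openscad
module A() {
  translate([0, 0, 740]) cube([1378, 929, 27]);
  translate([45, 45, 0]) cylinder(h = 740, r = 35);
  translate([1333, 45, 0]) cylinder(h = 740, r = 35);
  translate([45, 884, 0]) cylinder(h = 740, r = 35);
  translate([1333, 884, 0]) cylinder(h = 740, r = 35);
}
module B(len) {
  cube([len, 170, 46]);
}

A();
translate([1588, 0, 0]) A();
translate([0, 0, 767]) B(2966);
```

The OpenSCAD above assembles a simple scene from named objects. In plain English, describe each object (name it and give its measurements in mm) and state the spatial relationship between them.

A is a rectangular dining table. The top is 1378×929×27 mm with its upper surface at z = 767 mm. It stands on four round legs of 70 mm diameter, each leg's bounding box inset 10 mm from the nearest pair of top edges, running from the floor to the underside of the top.

B is a rectangular beam 2966 mm long (x), 170 mm deep (y), 46 mm thick (z).

The beam spans the tops of two tables placed 210 mm apart, resting at z = 767 mm.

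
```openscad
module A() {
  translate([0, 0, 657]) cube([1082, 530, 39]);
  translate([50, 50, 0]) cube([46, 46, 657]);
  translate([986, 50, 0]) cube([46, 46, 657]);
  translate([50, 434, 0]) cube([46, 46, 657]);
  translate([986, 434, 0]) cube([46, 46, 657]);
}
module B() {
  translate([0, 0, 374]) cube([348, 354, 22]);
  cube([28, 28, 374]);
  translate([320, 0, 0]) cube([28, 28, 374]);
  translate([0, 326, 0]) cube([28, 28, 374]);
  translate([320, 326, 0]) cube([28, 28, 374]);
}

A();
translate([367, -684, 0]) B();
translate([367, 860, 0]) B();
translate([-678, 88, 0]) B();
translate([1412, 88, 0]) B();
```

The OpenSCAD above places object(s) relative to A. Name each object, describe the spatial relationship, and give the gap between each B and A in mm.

Each stool's nearest face is 330 mm from the table's bounding box.

A is a table. B is a stool. Four stools sit around the table at the −y, +y, −x, +x sides. The gap between each stool and the table is 330 mm.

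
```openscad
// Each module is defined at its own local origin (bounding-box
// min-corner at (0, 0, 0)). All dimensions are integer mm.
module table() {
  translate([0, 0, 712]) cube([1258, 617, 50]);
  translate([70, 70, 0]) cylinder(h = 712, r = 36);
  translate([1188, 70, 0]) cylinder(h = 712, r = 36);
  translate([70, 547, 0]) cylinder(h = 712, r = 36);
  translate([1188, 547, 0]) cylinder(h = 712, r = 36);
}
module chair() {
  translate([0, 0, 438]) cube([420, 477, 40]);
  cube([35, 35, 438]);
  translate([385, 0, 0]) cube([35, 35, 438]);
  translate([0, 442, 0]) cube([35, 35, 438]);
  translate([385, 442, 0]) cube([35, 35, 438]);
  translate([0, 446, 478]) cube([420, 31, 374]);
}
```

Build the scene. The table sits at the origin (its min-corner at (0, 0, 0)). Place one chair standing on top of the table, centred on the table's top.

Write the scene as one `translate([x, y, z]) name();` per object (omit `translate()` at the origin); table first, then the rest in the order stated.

table();
translate([419, 70, 762]) chair();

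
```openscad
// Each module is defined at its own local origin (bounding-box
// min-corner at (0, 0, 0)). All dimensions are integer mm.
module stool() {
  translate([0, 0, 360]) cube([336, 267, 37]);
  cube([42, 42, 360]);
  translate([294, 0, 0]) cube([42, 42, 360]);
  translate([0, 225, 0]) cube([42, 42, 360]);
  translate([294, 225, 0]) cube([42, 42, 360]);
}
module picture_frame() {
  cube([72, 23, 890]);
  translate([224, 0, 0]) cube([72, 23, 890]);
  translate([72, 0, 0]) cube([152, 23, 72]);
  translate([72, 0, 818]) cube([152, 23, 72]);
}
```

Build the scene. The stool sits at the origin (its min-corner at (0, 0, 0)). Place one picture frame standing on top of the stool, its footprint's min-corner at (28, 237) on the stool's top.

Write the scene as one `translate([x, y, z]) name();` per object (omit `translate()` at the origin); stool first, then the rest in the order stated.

stool();
translate([28, 237, 397]) picture_frame();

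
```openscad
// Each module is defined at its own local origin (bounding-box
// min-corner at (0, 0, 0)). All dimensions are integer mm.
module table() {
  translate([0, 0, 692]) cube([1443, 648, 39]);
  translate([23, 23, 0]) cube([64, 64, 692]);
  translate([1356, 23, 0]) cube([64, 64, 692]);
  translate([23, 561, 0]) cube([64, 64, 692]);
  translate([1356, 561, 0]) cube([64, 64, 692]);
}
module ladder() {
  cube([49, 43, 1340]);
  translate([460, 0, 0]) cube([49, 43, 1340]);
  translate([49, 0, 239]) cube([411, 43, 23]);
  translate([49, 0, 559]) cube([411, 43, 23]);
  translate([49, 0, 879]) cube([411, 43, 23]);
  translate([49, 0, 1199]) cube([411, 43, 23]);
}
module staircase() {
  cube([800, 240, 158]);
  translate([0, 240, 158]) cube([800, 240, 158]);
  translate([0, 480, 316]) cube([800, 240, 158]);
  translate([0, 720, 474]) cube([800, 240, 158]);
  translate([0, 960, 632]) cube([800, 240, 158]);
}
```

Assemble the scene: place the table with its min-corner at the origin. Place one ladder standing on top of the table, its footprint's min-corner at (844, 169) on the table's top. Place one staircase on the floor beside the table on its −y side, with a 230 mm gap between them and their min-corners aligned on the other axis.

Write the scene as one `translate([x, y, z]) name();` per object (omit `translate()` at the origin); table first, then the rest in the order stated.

table();
translate([844, 169, 731]) ladder();
translate([0, -1430, 0]) staircase();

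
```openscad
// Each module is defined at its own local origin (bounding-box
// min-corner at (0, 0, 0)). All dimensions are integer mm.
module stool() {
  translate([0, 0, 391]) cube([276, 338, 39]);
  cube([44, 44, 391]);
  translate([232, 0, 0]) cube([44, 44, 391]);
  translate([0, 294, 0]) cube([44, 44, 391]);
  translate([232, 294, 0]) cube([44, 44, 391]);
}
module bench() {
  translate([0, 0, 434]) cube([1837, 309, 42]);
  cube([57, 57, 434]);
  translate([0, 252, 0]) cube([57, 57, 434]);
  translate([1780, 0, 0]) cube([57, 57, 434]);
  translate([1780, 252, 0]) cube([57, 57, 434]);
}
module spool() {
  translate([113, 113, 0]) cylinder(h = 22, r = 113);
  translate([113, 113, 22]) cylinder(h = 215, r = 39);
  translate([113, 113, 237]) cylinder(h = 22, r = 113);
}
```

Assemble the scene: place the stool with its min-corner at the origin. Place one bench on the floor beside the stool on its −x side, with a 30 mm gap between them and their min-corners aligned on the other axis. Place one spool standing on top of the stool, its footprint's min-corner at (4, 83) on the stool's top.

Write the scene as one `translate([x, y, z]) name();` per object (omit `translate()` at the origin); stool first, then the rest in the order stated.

stool();
translate([-1867, 0, 0]) bench();
translate([4, 83, 430]) spool();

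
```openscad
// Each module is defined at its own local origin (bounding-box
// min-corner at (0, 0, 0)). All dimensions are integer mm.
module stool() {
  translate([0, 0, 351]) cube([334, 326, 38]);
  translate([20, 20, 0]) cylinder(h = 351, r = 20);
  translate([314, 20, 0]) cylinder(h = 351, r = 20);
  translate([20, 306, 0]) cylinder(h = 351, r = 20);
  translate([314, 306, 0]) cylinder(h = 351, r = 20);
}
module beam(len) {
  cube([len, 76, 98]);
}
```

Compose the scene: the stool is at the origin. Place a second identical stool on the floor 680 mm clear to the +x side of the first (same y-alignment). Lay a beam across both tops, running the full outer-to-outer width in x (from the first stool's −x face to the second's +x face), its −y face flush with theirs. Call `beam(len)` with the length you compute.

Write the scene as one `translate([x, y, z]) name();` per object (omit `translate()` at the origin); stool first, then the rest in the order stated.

stool();
translate([1014, 0, 0]) stool();
translate([0, 0, 389]) beam(1348);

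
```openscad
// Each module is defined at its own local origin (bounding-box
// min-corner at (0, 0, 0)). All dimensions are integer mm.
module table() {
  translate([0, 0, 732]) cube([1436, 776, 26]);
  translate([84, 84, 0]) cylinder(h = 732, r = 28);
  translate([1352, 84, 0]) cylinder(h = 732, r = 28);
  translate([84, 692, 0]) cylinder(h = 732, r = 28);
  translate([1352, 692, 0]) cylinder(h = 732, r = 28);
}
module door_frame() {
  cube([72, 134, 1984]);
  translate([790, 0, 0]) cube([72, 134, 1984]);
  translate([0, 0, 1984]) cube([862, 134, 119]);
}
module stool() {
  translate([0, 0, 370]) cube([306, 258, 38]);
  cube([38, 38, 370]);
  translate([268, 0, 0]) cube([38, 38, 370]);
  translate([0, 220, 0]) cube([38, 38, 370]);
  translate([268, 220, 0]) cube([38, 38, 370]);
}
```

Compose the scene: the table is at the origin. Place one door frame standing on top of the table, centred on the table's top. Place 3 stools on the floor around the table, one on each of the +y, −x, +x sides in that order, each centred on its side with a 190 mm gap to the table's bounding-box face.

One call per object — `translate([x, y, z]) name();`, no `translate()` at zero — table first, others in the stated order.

table();
translate([287, 321, 758]) door_frame();
translate([565, 966, 0]) stool();
translate([-496, 259, 0]) stool();
translate([1626, 259, 0]) stool();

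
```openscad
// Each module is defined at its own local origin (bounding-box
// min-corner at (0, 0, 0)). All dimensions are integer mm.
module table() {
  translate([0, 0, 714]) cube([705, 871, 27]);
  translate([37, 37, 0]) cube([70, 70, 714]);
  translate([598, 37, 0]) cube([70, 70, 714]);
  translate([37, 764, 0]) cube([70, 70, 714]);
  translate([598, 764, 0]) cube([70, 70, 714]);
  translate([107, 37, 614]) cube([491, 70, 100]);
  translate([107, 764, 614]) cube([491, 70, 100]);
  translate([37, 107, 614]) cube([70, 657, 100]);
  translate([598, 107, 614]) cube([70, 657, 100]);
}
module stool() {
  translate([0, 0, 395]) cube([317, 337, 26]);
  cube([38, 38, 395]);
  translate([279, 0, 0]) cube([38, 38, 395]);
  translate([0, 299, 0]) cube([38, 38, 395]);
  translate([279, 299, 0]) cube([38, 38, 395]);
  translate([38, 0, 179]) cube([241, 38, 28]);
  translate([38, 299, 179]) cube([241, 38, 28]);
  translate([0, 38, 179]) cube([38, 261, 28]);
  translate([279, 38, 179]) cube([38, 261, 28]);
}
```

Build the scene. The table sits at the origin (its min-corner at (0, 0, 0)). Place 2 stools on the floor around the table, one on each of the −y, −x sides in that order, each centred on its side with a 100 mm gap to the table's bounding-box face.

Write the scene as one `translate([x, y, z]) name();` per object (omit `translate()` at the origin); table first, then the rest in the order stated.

table();
translate([194, -437, 0]) stool();
translate([-417, 267, 0]) stool();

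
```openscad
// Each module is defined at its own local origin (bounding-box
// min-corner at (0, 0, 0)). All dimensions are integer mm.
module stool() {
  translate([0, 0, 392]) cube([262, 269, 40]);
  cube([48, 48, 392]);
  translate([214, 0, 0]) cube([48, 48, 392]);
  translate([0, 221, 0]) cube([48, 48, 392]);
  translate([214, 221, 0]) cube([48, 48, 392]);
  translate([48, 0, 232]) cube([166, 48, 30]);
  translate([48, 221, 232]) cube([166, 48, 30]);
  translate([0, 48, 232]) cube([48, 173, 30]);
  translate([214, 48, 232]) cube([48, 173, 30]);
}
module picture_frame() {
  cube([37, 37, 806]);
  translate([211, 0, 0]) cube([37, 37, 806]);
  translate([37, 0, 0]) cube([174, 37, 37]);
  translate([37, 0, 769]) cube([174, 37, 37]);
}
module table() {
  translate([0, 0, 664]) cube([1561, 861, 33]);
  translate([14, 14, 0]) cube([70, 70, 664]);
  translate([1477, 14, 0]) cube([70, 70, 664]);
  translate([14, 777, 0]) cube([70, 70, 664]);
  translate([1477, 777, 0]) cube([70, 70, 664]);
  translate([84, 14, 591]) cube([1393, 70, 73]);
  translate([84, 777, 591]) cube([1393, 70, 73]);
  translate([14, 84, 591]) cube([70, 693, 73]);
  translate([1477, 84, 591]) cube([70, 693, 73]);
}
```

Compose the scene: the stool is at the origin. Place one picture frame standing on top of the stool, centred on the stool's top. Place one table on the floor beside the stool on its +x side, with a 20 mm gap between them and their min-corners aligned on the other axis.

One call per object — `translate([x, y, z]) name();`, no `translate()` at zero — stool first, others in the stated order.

stool();
translate([7, 116, 432]) picture_frame();
translate([282, 0, 0]) table();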